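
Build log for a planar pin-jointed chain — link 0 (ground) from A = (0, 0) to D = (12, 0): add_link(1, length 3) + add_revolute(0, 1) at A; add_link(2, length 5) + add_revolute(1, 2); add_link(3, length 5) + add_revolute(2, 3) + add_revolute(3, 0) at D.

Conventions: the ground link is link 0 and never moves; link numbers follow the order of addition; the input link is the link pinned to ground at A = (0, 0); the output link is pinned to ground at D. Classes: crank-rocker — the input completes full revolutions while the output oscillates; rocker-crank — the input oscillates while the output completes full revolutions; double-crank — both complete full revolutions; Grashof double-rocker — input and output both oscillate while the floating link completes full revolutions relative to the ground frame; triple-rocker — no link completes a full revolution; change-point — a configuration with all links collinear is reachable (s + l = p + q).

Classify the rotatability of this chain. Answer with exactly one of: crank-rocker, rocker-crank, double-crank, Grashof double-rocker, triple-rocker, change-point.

lengths: ground=12, input=3, coupler=5, output=5
sorted: s=3 (shortest), l=12 (longest), p+q=10
s + l = 15 vs p + q = 10
s + l > p + q → non-Grashof → no link fully rotates → triple-rocker

triple-rocker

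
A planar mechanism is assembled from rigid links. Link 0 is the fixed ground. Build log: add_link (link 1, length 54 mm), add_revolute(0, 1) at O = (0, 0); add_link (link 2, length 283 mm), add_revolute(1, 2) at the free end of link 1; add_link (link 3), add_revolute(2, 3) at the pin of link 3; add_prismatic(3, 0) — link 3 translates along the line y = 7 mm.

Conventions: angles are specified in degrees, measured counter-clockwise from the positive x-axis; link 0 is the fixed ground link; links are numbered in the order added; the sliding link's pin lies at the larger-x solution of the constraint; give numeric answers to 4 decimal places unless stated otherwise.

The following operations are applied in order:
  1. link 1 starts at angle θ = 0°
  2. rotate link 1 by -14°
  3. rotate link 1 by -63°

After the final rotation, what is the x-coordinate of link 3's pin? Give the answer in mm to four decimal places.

geometry: r = 54 mm, L = 283 mm, e = 7 mm; θ starts at 0°
rotate link 1 by -14°: θ ← 0° -14° = -14°
rotate link 1 by -63°: θ ← -14° -63° = -77°
crank pin P = (r cos θ, r sin θ) = (12.147357, -52.615983)
h = r sin θ − e = -52.615983 − 7 = -59.615983
x = r cos θ + √(L² − h²) = 12.147357 + 276.649480 = 288.796836

288.7968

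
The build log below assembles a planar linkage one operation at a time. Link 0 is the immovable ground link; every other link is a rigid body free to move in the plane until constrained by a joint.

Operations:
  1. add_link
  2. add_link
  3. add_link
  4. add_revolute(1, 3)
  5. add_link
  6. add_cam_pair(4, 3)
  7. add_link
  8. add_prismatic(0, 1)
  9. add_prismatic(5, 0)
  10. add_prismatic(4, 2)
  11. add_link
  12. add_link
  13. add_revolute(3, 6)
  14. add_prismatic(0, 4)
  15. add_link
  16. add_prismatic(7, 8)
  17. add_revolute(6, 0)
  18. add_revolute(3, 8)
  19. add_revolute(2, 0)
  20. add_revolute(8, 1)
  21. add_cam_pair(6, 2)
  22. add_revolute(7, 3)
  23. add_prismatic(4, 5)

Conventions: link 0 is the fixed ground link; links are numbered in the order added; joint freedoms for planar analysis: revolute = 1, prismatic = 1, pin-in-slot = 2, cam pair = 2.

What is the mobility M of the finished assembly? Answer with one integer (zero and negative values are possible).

ground; <1,0,0>
#1 <2,0,0>
#2 <3,0,0>
#3 <4,0,0>
R:1↔3 J1 <4,1,0>
#4 <5,1,0>
C:4↔3 J2 <5,1,1>
#5 <6,1,1>
P:0↔1 J1 <6,2,1>
P:5↔0 J1 <6,3,1>
P:4↔2 J1 <6,4,1>
#6 <7,4,1>
#7 <8,4,1>
R:3↔6 J1 <8,5,1>
P:0↔4 J1 <8,6,1>
#8 <9,6,1>
P:7↔8 J1 <9,7,1>
R:6↔0 J1 <9,8,1>
R:3↔8 J1 <9,9,1>
R:2↔0 J1 <9,10,1>
R:8↔1 J1 <9,11,1>
C:6↔2 J2 <9,11,2>
R:7↔3 J1 <9,12,2>
P:4↔5 J1 <9,13,2>
3×8 − 2×13 − 1×2 = -4

M = -4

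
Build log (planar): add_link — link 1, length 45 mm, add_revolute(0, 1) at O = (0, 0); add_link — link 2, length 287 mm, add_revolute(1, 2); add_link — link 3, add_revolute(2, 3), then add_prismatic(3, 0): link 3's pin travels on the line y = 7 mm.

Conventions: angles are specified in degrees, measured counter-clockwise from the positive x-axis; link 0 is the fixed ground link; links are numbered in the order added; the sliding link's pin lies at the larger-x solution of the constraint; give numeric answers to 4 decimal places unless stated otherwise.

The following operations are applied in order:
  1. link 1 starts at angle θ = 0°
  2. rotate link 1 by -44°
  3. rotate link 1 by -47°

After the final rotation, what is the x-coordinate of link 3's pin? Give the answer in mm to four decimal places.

geometry: r = 45 mm, L = 287 mm, e = 7 mm; θ starts at 0°
rotate link 1 by -44°: θ ← 0° -44° = -44°
rotate link 1 by -47°: θ ← -44° -47° = -91°
crank pin P = (r cos θ, r sin θ) = (-0.785358, -44.993146)
h = r sin θ − e = -44.993146 − 7 = -51.993146
x = r cos θ + √(L² − h²) = -0.785358 + 282.251152 = 281.465794

281.4658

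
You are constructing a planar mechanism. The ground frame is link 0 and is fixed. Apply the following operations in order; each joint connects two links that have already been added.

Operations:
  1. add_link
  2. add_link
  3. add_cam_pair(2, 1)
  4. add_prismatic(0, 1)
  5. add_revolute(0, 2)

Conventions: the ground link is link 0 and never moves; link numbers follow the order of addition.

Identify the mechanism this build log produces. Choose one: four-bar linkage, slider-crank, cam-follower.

links: 3 (incl. ground); joints: 1 revolute, 1 prismatic, 1 higher (cam) pair, forming one closed loop
3 links, revolute + prismatic + higher pair in one loop → cam-follower

cam-follower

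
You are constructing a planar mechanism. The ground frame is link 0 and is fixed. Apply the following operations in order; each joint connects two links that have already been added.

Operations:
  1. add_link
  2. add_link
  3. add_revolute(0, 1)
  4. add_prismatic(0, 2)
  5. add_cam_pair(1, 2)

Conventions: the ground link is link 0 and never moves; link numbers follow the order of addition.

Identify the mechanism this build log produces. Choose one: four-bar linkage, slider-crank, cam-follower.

links: 3 (incl. ground); joints: 1 revolute, 1 prismatic, 1 higher (cam) pair, forming one closed loop
3 links, revolute + prismatic + higher pair in one loop → cam-follower

cam-follower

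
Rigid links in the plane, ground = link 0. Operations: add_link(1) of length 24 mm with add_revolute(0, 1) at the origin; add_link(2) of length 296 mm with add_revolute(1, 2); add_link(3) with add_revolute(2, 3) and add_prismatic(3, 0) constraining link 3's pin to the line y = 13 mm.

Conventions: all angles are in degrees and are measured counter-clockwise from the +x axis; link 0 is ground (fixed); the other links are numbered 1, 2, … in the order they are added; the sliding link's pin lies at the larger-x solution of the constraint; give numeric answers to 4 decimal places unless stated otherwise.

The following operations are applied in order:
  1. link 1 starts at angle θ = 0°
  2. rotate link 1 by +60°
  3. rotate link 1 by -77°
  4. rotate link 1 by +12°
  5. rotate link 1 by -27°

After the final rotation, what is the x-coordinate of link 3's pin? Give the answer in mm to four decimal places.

geometry: r = 24 mm, L = 296 mm, e = 13 mm; θ starts at 0°
rotate link 1 by +60°: θ ← 0° +60° = 60°
rotate link 1 by -77°: θ ← 60° -77° = -17°
rotate link 1 by +12°: θ ← -17° +12° = -5°
rotate link 1 by -27°: θ ← -5° -27° = -32°
crank pin P = (r cos θ, r sin θ) = (20.353154, -12.718062)
h = r sin θ − e = -12.718062 − 13 = -25.718062
x = r cos θ + √(L² − h²) = 20.353154 + 294.880622 = 315.233776

315.2338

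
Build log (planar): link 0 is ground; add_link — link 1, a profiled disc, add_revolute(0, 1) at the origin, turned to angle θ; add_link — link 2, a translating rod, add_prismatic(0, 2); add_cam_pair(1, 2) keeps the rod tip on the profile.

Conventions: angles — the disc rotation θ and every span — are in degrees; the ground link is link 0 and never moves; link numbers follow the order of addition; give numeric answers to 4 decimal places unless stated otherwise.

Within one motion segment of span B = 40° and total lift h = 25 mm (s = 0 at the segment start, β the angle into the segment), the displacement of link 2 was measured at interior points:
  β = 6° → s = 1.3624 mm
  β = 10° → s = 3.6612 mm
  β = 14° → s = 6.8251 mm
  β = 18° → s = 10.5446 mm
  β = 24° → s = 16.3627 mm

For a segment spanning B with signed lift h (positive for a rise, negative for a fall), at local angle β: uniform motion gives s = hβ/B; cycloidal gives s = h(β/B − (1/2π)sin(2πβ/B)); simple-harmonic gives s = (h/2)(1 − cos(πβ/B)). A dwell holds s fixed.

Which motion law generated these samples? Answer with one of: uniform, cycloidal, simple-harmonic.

candidates at β/B = r: uniform s = h·r (linear in β); cycloidal s = h·(r − sin(2πr)/(2π)); simple-harmonic s = (h/2)(1 − cos(πr))
β=6°: printed 1.3624 | uniform 3.7500, cycloidal 0.5310, simple-harmonic 1.3624
β=10°: printed 3.6612 | uniform 6.2500, cycloidal 2.2711, simple-harmonic 3.6612
β=14°: printed 6.8251 | uniform 8.7500, cycloidal 5.5310, simple-harmonic 6.8251
β=18°: printed 10.5446 | uniform 11.2500, cycloidal 10.0205, simple-harmonic 10.5446
β=24°: printed 16.3627 | uniform 15.0000, cycloidal 17.3387, simple-harmonic 16.3627
only one law matches every sample → simple-harmonic

simple-harmonic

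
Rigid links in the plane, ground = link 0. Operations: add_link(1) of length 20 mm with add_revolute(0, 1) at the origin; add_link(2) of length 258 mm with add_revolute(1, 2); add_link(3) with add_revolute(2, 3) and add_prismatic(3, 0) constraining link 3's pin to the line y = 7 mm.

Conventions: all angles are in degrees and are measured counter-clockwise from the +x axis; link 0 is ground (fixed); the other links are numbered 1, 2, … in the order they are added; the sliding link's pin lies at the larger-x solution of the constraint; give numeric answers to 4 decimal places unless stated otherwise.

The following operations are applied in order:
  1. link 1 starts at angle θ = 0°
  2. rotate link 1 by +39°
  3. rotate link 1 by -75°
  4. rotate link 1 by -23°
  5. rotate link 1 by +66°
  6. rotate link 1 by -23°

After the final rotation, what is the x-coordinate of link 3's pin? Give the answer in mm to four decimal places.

geometry: r = 20 mm, L = 258 mm, e = 7 mm; θ starts at 0°
rotate link 1 by +39°: θ ← 0° +39° = 39°
rotate link 1 by -75°: θ ← 39° -75° = -36°
rotate link 1 by -23°: θ ← -36° -23° = -59°
rotate link 1 by +66°: θ ← -59° +66° = 7°
rotate link 1 by -23°: θ ← 7° -23° = -16°
crank pin P = (r cos θ, r sin θ) = (19.225234, -5.512747)
h = r sin θ − e = -5.512747 − 7 = -12.512747
x = r cos θ + √(L² − h²) = 19.225234 + 257.696393 = 276.921627

276.9216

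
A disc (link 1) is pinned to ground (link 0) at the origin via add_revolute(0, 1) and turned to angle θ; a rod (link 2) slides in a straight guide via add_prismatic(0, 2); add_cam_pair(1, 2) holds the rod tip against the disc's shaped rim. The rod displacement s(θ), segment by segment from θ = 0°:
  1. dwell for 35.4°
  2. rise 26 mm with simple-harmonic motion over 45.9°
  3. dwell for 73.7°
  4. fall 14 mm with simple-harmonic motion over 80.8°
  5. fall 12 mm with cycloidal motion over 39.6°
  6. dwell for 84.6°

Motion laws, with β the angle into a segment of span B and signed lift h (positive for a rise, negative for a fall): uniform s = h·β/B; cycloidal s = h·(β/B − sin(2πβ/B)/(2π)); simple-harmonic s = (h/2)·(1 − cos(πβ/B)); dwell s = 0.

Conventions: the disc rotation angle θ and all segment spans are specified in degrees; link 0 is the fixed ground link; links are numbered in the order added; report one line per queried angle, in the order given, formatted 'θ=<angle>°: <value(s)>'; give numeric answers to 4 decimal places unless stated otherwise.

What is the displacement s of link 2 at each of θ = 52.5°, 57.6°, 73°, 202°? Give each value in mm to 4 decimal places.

segment 1 (0° to 35.4°, dwell): s unchanged at 0.0000
θ = 52.5° falls in segment 2 (35.4° to 81.3°, simple-harmonic, h = 26): β = 52.5 − 35.4 = 17.1°, B = 45.9°; Δs = 26/2·(1 − cos(π·0.3725)) = 7.9328; s = 0.0000 + 7.9328 = 7.9328
θ = 57.6° falls in segment 2 (35.4° to 81.3°, simple-harmonic, h = 26): β = 57.6 − 35.4 = 22.2°, B = 45.9°; Δs = 26/2·(1 − cos(π·0.4837)) = 12.3330; s = 0.0000 + 12.3330 = 12.3330
θ = 73° falls in segment 2 (35.4° to 81.3°, simple-harmonic, h = 26): β = 73 − 35.4 = 37.6°, B = 45.9°; Δs = 26/2·(1 − cos(π·0.8192)) = 23.9581; s = 0.0000 + 23.9581 = 23.9581
segment 2 (35.4° to 81.3°, simple-harmonic, h = 26) is passed completely: s = 0.0000 + (26) = 26.0000
segment 3 (81.3° to 155°, dwell): s unchanged at 26.0000
θ = 202° falls in segment 4 (155° to 235.8°, simple-harmonic, h = -14): β = 202 − 155 = 47°, B = 80.8°; Δs = -14/2·(1 − cos(π·0.5817)) = -8.7767; s = 26.0000 − 8.7767 = 17.2233

θ=52.5°: 7.9328
θ=57.6°: 12.3330
θ=73°: 23.9581
θ=202°: 17.2233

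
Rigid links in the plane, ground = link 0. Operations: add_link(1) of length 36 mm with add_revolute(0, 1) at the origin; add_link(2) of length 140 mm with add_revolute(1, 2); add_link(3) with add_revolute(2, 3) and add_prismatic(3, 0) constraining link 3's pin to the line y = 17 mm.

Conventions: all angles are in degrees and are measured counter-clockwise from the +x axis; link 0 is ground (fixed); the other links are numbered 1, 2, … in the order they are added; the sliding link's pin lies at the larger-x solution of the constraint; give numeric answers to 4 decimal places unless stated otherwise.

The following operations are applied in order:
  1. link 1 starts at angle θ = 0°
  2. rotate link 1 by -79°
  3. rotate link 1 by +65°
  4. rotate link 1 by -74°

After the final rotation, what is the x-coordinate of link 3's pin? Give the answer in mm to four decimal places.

geometry: r = 36 mm, L = 140 mm, e = 17 mm; θ starts at 0°
rotate link 1 by -79°: θ ← 0° -79° = -79°
rotate link 1 by +65°: θ ← -79° +65° = -14°
rotate link 1 by -74°: θ ← -14° -74° = -88°
crank pin P = (r cos θ, r sin θ) = (1.256382, -35.978070)
h = r sin θ − e = -35.978070 − 17 = -52.978070
x = r cos θ + √(L² − h²) = 1.256382 + 129.589059 = 130.845441

130.8454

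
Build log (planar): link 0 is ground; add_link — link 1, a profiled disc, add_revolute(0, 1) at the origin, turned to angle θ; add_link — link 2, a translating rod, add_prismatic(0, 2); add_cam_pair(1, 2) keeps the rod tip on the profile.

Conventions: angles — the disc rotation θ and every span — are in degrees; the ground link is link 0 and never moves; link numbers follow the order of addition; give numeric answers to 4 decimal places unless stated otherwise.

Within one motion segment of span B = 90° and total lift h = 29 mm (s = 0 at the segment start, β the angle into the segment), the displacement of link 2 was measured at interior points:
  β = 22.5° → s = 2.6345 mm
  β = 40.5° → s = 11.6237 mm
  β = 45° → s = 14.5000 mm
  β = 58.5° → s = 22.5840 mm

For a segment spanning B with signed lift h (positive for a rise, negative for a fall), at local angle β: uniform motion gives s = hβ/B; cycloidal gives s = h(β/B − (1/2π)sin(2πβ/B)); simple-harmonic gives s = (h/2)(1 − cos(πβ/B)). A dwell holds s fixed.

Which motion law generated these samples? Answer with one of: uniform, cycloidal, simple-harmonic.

candidates at β/B = r: uniform s = h·r (linear in β); cycloidal s = h·(r − sin(2πr)/(2π)); simple-harmonic s = (h/2)(1 − cos(πr))
β=22.5°: printed 2.6345 | uniform 7.2500, cycloidal 2.6345, simple-harmonic 4.2470
β=40.5°: printed 11.6237 | uniform 13.0500, cycloidal 11.6237, simple-harmonic 12.2317
β=45°: printed 14.5000 | uniform 14.5000, cycloidal 14.5000, simple-harmonic 14.5000
β=58.5°: printed 22.5840 | uniform 18.8500, cycloidal 22.5840, simple-harmonic 21.0829
only one law matches every sample → cycloidal

cycloidal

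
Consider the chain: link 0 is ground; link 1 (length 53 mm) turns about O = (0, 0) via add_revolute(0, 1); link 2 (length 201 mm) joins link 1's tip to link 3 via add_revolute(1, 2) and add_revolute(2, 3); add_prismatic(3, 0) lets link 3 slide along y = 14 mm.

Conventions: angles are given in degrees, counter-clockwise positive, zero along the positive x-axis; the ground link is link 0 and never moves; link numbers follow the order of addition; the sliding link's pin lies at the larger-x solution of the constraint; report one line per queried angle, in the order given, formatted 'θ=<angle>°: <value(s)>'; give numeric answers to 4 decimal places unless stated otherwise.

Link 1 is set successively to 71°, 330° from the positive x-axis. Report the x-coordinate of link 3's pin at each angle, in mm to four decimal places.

geometry: r = 53 mm, L = 201 mm, e = 14 mm
θ=71°: crank pin P = (r cos θ, r sin θ) = (17.255112, 50.112485)
θ=71°: h = r sin θ − e = 50.112485 − 14 = 36.112485
θ=71°: x = r cos θ + √(L² − h²) = 17.255112 + 197.729331 = 214.984444
θ=330°: crank pin P = (r cos θ, r sin θ) = (45.899346, -26.500000)
θ=330°: h = r sin θ − e = -26.500000 − 14 = -40.500000
θ=330°: x = r cos θ + √(L² − h²) = 45.899346 + 196.877500 = 242.776846

θ=71°: 214.9844
θ=330°: 242.7768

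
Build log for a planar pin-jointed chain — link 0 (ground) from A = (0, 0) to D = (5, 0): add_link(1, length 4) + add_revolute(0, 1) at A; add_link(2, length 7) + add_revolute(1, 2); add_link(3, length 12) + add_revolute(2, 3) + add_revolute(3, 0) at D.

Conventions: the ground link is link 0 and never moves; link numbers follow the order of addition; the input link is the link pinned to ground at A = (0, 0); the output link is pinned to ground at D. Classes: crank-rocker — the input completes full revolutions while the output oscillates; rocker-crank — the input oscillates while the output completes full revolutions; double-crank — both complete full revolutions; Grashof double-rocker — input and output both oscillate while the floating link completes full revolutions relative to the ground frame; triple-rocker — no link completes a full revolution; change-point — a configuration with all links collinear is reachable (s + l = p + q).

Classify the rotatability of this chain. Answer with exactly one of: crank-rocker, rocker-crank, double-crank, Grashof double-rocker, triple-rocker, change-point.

lengths: ground=5, input=4, coupler=7, output=12
sorted: s=4 (shortest), l=12 (longest), p+q=12
s + l = 16 vs p + q = 12
s + l > p + q → non-Grashof → no link fully rotates → triple-rocker

triple-rocker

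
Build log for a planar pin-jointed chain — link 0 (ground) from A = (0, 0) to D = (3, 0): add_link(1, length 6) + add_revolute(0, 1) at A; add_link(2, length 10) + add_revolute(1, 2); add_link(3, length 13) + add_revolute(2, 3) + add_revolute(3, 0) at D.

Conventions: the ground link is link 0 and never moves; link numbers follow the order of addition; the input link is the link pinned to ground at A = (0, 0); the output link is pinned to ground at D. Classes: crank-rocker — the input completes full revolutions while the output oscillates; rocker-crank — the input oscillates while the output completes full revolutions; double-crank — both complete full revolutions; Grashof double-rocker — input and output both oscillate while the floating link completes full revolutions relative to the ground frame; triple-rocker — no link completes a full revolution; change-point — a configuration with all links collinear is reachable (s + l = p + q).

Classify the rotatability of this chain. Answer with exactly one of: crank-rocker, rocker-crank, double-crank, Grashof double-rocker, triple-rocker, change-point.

lengths: ground=3, input=6, coupler=10, output=13
sorted: s=3 (shortest), l=13 (longest), p+q=16
s + l = 16 vs p + q = 16
s + l = p + q → change-point (collinear configuration reachable)

change-point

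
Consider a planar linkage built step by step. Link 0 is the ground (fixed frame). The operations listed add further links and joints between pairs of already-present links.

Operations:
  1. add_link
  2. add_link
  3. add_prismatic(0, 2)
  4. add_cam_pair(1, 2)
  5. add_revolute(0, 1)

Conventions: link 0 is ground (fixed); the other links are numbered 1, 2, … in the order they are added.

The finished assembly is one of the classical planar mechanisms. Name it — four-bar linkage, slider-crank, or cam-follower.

links: 3 (incl. ground); joints: 1 revolute, 1 prismatic, 1 higher (cam) pair, forming one closed loop
3 links, revolute + prismatic + higher pair in one loop → cam-follower

cam-follower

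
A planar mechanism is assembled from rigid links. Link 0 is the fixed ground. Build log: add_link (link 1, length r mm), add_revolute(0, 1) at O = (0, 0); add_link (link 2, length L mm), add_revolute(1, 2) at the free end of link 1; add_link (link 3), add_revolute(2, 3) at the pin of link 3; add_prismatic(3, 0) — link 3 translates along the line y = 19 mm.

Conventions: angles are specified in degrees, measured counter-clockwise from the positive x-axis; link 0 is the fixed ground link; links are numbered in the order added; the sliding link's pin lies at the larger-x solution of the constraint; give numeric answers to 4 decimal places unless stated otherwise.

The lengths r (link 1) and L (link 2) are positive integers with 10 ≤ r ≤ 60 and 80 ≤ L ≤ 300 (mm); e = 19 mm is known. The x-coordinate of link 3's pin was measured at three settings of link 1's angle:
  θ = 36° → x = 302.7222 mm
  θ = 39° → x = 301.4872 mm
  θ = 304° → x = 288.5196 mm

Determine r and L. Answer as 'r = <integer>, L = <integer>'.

constraint per measurement: (x − r cos θ)² + (r sin θ − e)² = L²
subtracting the θ₁ and θ₂ equations cancels the r² and L² terms:
r = (x₁² − x₂²) / (2[(x₁cos θ₁ + e sin θ₁) − (x₂cos θ₂ + e sin θ₂)]) = 37.9989 → r = 38
L² = (x₁ − r cos θ₁)² + (r sin θ₁ − e)² = 73984.0057 → L = 272.0000 → L = 272
check at θ₃=304°: x = 288.5196 (printed 288.5196) ✓

r = 38, L = 272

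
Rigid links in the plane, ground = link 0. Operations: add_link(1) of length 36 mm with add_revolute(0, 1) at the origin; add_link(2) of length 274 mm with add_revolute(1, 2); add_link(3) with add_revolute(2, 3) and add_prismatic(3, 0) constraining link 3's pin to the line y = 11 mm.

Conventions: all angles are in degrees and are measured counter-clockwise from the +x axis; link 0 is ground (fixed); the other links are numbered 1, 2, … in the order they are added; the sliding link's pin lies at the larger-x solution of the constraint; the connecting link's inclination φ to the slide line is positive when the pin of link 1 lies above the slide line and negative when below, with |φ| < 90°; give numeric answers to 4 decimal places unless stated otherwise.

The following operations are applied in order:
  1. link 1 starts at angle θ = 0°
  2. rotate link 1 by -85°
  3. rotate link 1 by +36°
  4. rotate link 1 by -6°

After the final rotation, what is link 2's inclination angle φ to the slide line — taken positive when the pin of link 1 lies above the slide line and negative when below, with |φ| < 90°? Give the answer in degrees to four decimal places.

geometry: r = 36 mm, L = 274 mm, e = 11 mm; θ starts at 0°
rotate link 1 by -85°: θ ← 0° -85° = -85°
rotate link 1 by +36°: θ ← -85° +36° = -49°
rotate link 1 by -6°: θ ← -49° -6° = -55°
h = r sin θ − e = -29.489474 − 11 = -40.489474
sin φ = h / L = -40.489474 / 274 = -0.14777180
φ = arcsin(-0.14777180) = -8.497821°

-8.4978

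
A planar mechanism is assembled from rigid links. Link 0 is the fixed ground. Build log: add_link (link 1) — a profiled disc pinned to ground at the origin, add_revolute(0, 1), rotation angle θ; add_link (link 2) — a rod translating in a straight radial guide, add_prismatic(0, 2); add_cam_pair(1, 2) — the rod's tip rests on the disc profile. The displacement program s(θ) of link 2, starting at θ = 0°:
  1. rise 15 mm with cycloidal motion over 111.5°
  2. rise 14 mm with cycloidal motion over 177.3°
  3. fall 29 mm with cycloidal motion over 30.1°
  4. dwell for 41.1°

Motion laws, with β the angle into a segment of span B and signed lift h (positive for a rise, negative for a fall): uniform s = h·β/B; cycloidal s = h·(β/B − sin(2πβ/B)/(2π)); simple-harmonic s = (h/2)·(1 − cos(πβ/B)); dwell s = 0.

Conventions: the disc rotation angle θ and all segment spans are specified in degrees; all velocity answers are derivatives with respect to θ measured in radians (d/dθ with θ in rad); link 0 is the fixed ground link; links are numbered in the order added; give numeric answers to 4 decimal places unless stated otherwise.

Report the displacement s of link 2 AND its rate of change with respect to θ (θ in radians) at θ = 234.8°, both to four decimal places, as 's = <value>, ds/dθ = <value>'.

seg 1 [0°–111.5°] cycloidal, h=15: full span → s += 15 → s = 15.0000
seg 2 [111.5°–288.8°] cycloidal, h=14: θ=234.8° here. β=123.3, B=177.3. 14·(0.6954 − sin(2π·0.6954)/(2π)) = 11.8345 → s = 26.8345
velocity in seg [111.5°–288.8°] (cycloidal), θ in radians: β = 123.3° = 2.1520 rad, B = 177.3° = 3.0945 rad; ds/dθ = (h/B)(1 − cos(2πβ/B)) = (14/3.0945)(1 − cos(2π·0.6954)) = 6.045174 mm/rad

s = 26.8345, ds/dθ = 6.0452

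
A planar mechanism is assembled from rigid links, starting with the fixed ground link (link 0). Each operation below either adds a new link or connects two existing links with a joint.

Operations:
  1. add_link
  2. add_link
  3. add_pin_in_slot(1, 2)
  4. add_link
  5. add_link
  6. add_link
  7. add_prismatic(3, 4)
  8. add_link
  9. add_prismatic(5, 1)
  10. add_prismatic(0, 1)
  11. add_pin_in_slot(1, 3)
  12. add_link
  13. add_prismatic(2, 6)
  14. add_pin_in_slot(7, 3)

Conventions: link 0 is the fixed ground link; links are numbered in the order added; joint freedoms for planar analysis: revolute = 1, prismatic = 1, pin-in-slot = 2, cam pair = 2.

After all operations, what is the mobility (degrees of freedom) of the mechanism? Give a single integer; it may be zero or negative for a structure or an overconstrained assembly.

L=1 J1=0 J2=0
add link → L=2 J1=0 J2=0
add link → L=3 J1=0 J2=0
PS@1,2 dof=2 J2 → L=3 J1=0 J2=1
add link → L=4 J1=0 J2=1
add link → L=5 J1=0 J2=1
add link → L=6 J1=0 J2=1
P@3,4 dof=1 J1 → L=6 J1=1 J2=1
add link → L=7 J1=1 J2=1
P@5,1 dof=1 J1 → L=7 J1=2 J2=1
P@0,1 dof=1 J1 → L=7 J1=3 J2=1
PS@1,3 dof=2 J2 → L=7 J1=3 J2=2
add link → L=8 J1=3 J2=2
P@2,6 dof=1 J1 → L=8 J1=4 J2=2
PS@7,3 dof=2 J2 → L=8 J1=4 J2=3
M=3(L−1)−2J1−J2=3·7−2·4−3=10

M = 10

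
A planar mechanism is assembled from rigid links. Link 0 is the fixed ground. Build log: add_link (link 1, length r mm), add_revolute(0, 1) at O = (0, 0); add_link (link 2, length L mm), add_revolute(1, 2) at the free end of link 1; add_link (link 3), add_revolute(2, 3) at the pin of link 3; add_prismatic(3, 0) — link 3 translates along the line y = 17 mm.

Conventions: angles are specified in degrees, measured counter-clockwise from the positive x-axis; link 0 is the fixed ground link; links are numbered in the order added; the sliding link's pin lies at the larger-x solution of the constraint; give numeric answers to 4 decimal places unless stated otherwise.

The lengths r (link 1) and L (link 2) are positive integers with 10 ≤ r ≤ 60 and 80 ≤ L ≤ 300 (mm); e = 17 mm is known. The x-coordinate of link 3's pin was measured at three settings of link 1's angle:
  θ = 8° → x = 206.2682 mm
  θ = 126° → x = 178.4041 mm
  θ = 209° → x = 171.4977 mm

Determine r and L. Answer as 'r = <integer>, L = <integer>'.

constraint per measurement: (x − r cos θ)² + (r sin θ − e)² = L²
subtracting the θ₁ and θ₂ equations cancels the r² and L² terms:
r = (x₁² − x₂²) / (2[(x₁cos θ₁ + e sin θ₁) − (x₂cos θ₂ + e sin θ₂)]) = 18.0000 → r = 18
L² = (x₁ − r cos θ₁)² + (r sin θ₁ − e)² = 35721.0072 → L = 189.0000 → L = 189
check at θ₃=209°: x = 171.4977 (printed 171.4977) ✓

r = 18, L = 189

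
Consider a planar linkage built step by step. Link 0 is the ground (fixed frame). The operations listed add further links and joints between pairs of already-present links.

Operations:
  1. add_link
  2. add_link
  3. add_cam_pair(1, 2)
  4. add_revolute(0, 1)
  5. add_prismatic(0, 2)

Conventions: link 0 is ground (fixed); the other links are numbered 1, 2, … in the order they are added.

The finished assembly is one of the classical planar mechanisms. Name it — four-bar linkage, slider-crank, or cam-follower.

links: 3 (incl. ground); joints: 1 revolute, 1 prismatic, 1 higher (cam) pair, forming one closed loop
3 links, revolute + prismatic + higher pair in one loop → cam-follower

cam-follower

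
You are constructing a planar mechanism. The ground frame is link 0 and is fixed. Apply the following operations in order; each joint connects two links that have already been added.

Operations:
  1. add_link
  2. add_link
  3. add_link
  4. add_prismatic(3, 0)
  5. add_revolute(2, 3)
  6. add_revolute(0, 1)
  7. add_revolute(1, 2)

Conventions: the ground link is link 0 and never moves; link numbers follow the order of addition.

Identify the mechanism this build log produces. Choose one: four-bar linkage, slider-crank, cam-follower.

links: 4 (incl. ground); joints: 3 revolute, 1 prismatic, 0 higher (cam) pair, forming one closed loop
4 links, 3 revolutes + 1 prismatic in one loop → slider-crank

slider-crank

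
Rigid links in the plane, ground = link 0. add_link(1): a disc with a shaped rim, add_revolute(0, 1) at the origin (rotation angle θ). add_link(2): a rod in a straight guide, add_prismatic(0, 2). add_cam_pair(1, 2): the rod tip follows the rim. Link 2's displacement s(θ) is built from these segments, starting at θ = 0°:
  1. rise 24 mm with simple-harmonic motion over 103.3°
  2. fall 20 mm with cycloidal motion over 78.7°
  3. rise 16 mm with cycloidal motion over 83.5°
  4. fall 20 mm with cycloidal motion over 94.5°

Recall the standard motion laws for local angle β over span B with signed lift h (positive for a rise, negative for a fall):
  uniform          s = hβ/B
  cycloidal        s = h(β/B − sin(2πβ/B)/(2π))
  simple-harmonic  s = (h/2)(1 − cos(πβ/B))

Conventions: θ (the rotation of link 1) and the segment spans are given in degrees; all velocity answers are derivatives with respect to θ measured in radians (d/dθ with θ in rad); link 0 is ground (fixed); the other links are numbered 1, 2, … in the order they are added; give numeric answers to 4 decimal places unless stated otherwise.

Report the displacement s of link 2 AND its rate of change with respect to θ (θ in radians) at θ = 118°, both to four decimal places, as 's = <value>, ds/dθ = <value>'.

segment 1 (0° to 103.3°, simple-harmonic, h = 24) is passed completely: s = 0.0000 + (24) = 24.0000
θ = 118° falls in segment 2 (103.3° to 182°, cycloidal, h = -20): β = 118 − 103.3 = 14.7°, B = 78.7°; Δs = -20·(0.1868 − sin(2π·0.1868)/(2π)) = -0.8004; s = 24.0000 − 0.8004 = 23.1996
velocity in seg [103.3°–182°] (cycloidal), θ in radians: β = 14.7° = 0.2566 rad, B = 78.7° = 1.3736 rad; ds/dθ = (h/B)(1 − cos(2πβ/B)) = ((-20)/1.3736)(1 − cos(2π·0.1868)) = -8.928116 mm/rad

s = 23.1996, ds/dθ = -8.9281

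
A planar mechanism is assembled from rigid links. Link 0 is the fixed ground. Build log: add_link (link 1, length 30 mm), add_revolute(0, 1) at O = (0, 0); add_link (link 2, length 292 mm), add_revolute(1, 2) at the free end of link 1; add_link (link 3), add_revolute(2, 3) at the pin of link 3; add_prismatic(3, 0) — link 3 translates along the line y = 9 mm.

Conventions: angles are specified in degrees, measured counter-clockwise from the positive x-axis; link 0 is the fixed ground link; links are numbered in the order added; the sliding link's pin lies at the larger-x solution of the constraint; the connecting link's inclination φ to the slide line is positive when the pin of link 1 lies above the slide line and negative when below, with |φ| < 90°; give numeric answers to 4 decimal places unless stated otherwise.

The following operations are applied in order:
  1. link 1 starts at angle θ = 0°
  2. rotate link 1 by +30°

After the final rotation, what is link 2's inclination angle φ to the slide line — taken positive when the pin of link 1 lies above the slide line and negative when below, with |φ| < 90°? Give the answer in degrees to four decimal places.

geometry: r = 30 mm, L = 292 mm, e = 9 mm; θ starts at 0°
rotate link 1 by +30°: θ ← 0° +30° = 30°
h = r sin θ − e = 15.000000 − 9 = 6.000000
sin φ = h / L = 6.000000 / 292 = 0.02054795
φ = arcsin(0.02054795) = 1.177393°

1.1774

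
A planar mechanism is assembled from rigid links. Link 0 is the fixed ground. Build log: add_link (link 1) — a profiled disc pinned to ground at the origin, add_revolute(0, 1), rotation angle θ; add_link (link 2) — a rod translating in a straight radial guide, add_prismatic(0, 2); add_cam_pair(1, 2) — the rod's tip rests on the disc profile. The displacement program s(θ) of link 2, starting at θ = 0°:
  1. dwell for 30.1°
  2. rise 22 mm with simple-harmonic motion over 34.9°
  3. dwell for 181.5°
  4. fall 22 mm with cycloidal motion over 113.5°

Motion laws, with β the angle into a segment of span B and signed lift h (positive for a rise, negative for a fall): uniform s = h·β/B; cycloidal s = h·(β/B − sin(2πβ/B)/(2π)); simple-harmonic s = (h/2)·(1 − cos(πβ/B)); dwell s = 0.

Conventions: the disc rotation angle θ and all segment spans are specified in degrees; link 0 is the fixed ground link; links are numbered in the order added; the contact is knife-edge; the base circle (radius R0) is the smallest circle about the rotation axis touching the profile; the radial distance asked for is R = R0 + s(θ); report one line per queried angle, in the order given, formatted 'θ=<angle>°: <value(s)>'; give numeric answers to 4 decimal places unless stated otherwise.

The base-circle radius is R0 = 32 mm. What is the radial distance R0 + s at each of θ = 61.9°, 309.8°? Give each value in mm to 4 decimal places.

seg 1 [0°–30.1°] dwell: s stays 0.0000
seg 2 [30.1°–65°] simple-harmonic, h=22: θ=61.9° here. β=31.8, B=34.9. 22/2·(1 − cos(π·0.9112)) = 21.5745 → s = 21.5745
seg 2 [30.1°–65°] simple-harmonic, h=22: full span → s += 22 → s = 22.0000
seg 3 [65°–246.5°] dwell: s stays 22.0000
seg 4 [246.5°–360°] cycloidal, h=-22: θ=309.8° here. β=63.3, B=113.5. -22·(0.5577 − sin(2π·0.5577)/(2π)) = -13.5116 → s = 8.4884
θ=61.9°: R = R0 + s = 32 + 21.5745 = 53.5745
θ=309.8°: R = R0 + s = 32 + 8.4884 = 40.4884

θ=61.9°: 53.5745
θ=309.8°: 40.4884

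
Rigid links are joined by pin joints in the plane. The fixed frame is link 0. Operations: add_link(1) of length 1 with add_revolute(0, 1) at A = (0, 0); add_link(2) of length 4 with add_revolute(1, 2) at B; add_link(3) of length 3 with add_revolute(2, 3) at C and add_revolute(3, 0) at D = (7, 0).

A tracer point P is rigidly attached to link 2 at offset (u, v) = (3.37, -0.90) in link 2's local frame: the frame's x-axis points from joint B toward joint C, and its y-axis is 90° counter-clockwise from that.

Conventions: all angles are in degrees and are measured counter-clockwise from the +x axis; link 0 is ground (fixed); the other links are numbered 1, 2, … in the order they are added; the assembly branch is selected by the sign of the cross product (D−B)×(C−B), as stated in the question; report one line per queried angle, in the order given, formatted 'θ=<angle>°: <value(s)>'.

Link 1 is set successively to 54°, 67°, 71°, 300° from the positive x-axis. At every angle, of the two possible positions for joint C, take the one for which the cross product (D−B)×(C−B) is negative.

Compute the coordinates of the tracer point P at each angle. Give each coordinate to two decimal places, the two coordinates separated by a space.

A=(0,0), D=(7.00,0)
θ=54°: B = A + 1.00·(cos54°, sin54°) = (0.5878, 0.8090)
θ=54°: |BD| = 6.4630
θ=54°: circle(B,4.00) ∩ circle(D,3.00): a=3.7731, h=1.3282
θ=54°:   candidates: C₊=(4.4974,1.6544) cross=8.584; C₋=(4.1649,-0.9810) cross=-8.584
θ=54°:   branch - wants cross < 0 → take C=(4.1649,-0.9810) (cross=-8.584)
θ=54°: ex = (C−B)/|BC| = (0.8943,-0.4475); ey = (0.4475,0.8943)
θ=54°: P = B + 3.37·ex + -0.90·ey = (3.1988,-1.5039)
θ=67°: B = A + 1.00·(cos67°, sin67°) = (0.3907, 0.9205)
θ=67°: |BD| = 6.6731
θ=67°: circle(B,4.00) ∩ circle(D,3.00): a=3.8610, h=1.0452
θ=67°:   candidates: C₊=(4.3590,1.4231) cross=6.975; C₋=(4.0707,-0.6473) cross=-6.975
θ=67°:   branch - wants cross < 0 → take C=(4.0707,-0.6473) (cross=-6.975)
θ=67°: ex = (C−B)/|BC| = (0.9200,-0.3920); ey = (0.3920,0.9200)
θ=67°: P = B + 3.37·ex + -0.90·ey = (3.1383,-1.2284)
θ=71°: B = A + 1.00·(cos71°, sin71°) = (0.3256, 0.9455)
θ=71°: |BD| = 6.7411
θ=71°: circle(B,4.00) ∩ circle(D,3.00): a=3.8897, h=0.9327
θ=71°:   candidates: C₊=(4.3077,1.3234) cross=6.287; C₋=(4.0460,-0.5235) cross=-6.287
θ=71°:   branch - wants cross < 0 → take C=(4.0460,-0.5235) (cross=-6.287)
θ=71°: ex = (C−B)/|BC| = (0.9301,-0.3673); ey = (0.3673,0.9301)
θ=71°: P = B + 3.37·ex + -0.90·ey = (3.1295,-1.1293)
θ=300°: B = A + 1.00·(cos300°, sin300°) = (0.5000, -0.8660)
θ=300°: |BD| = 6.5574
θ=300°: circle(B,4.00) ∩ circle(D,3.00): a=3.8125, h=1.2104
θ=300°:   candidates: C₊=(4.1192,0.8373) cross=7.937; C₋=(4.4389,-1.5623) cross=-7.937
θ=300°:   branch - wants cross < 0 → take C=(4.4389,-1.5623) (cross=-7.937)
θ=300°: ex = (C−B)/|BC| = (0.9847,-0.1741); ey = (0.1741,0.9847)
θ=300°: P = B + 3.37·ex + -0.90·ey = (3.6619,-2.3389)

θ=54°: 3.20 -1.50
θ=67°: 3.14 -1.23
θ=71°: 3.13 -1.13
θ=300°: 3.66 -2.34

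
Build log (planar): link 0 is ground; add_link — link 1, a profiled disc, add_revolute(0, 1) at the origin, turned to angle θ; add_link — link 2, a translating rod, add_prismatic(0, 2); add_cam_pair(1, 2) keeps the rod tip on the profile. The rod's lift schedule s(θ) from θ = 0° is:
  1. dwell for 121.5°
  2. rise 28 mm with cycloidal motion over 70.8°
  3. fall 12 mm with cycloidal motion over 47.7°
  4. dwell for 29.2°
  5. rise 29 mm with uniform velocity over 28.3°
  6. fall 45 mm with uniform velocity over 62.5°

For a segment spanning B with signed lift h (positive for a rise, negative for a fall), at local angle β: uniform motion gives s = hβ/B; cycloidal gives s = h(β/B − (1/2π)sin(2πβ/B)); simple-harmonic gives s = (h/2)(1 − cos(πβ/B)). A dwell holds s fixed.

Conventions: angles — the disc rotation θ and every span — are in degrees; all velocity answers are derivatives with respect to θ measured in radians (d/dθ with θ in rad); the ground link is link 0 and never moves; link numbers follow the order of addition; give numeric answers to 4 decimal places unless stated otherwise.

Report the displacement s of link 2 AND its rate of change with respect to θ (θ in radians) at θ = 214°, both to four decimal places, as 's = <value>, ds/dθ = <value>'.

seg 1 [0°–121.5°] dwell: s stays 0.0000
seg 2 [121.5°–192.3°] cycloidal, h=28: full span → s += 28 → s = 28.0000
seg 3 [192.3°–240°] cycloidal, h=-12: θ=214° here. β=21.7, B=47.7. -12·(0.4549 − sin(2π·0.4549)/(2π)) = -4.9254 → s = 23.0746
velocity in seg [192.3°–240°] (cycloidal), θ in radians: β = 21.7° = 0.3787 rad, B = 47.7° = 0.8325 rad; ds/dθ = (h/B)(1 − cos(2πβ/B)) = ((-12)/0.8325)(1 − cos(2π·0.4549)) = -28.253882 mm/rad

s = 23.0746, ds/dθ = -28.2539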